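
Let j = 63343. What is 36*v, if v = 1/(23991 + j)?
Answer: 18/43667 ≈ 0.00041221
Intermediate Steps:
v = 1/87334 (v = 1/(23991 + 63343) = 1/87334 ≈ 1.1450e-5)
36*v = 36*(1/87334) = 18/43667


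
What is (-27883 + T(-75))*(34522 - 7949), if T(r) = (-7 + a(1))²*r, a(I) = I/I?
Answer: -812682059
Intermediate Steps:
a(I) = 1
T(r) = 36*r (T(r) = (-7 + 1)²*r = (-6)²*r = 36*r)
(-27883 + T(-75))*(34522 - 7949) = (-27883 + 36*(-75))*(34522 - 7949) = (-27883 - 2700)*26573 = -30583*26573 = -812682059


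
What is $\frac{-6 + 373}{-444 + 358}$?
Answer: $- \frac{367}{86} \approx -4.2674$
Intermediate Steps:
$\frac{-6 + 373}{-444 + 358} = \frac{367}{-86} = 367 \left(- \frac{1}{86}\right) = - \frac{367}{86}$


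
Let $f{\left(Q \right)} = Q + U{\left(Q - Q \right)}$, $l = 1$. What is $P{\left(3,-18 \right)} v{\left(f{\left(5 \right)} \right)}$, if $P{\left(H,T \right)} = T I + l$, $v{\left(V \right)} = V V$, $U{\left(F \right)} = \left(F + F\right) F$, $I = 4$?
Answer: $-1775$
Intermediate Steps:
$U{\left(F \right)} = 2 F^{2}$ ($U{\left(F \right)} = 2 F F = 2 F^{2}$)
$f{\left(Q \right)} = Q$ ($f{\left(Q \right)} = Q + 2 \left(Q - Q\right)^{2} = Q + 2 \cdot 0^{2} = Q + 2 \cdot 0 = Q + 0 = Q$)
$v{\left(V \right)} = V^{2}$
$P{\left(H,T \right)} = 1 + 4 T$ ($P{\left(H,T \right)} = T 4 + 1 = 4 T + 1 = 1 + 4 T$)
$P{\left(3,-18 \right)} v{\left(f{\left(5 \right)} \right)} = \left(1 + 4 \left(-18\right)\right) 5^{2} = \left(1 - 72\right) 25 = \left(-71\right) 25 = -1775$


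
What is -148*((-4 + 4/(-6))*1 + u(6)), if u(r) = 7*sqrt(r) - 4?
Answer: 3848/3 - 1036*sqrt(6) ≈ -1255.0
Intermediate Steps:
u(r) = -4 + 7*sqrt(r)
-148*((-4 + 4/(-6))*1 + u(6)) = -148*((-4 + 4/(-6))*1 + (-4 + 7*sqrt(6))) = -148*((-4 + 4*(-1/6))*1 + (-4 + 7*sqrt(6))) = -148*((-4 - 2/3)*1 + (-4 + 7*sqrt(6))) = -148*(-14/3*1 + (-4 + 7*sqrt(6))) = -148*(-14/3 + (-4 + 7*sqrt(6))) = -148*(-26/3 + 7*sqrt(6)) = 3848/3 - 1036*sqrt(6)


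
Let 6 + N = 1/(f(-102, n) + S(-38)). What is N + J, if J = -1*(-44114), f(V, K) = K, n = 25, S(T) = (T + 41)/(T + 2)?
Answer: 13188304/299 ≈ 44108.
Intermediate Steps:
S(T) = (41 + T)/(2 + T)
J = 44114
N = -1782/299 (N = -6 + 1/(25 + (41 - 38)/(2 - 38)) = -6 + 1/(25 + 3/(-36)) = -6 + 1/(25 - 1/36*3) = -6 + 1/(25 - 1/12) = -6 + 1/(299/12) = -6 + 12/299 = -1782/299 ≈ -5.9599)
N + J = -1782/299 + 44114 = 13188304/299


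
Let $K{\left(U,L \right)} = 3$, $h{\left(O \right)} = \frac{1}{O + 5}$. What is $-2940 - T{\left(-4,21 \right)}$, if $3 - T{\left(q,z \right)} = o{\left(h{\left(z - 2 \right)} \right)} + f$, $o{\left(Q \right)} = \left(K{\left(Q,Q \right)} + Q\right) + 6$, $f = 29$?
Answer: $- \frac{69719}{24} \approx -2905.0$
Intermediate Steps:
$h{\left(O \right)} = \frac{1}{5 + O}$
$o{\left(Q \right)} = 9 + Q$ ($o{\left(Q \right)} = \left(3 + Q\right) + 6 = 9 + Q$)
$T{\left(q,z \right)} = -35 - \frac{1}{3 + z}$ ($T{\left(q,z \right)} = 3 - \left(\left(9 + \frac{1}{5 + \left(z - 2\right)}\right) + 29\right) = 3 - \left(\left(9 + \frac{1}{5 + \left(-2 + z\right)}\right) + 29\right) = 3 - \left(\left(9 + \frac{1}{3 + z}\right) + 29\right) = 3 - \left(38 + \frac{1}{3 + z}\right) = -35 - \frac{1}{3 + z}$)
$-2940 - T{\left(-4,21 \right)} = -2940 - \frac{-106 - 735}{3 + 21} = -2940 - \frac{-106 - 735}{24} = -2940 - \frac{1}{24} \left(-841\right) = -2940 - - \frac{841}{24} = -2940 + \frac{841}{24} = - \frac{69719}{24}$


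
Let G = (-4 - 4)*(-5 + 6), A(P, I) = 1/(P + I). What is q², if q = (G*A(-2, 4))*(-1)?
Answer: 16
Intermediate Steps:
A(P, I) = 1/(I + P)
G = -8 (G = -8*1 = -8)
q = 4 (q = -8/(4 - 2)*(-1) = -8/2*(-1) = -8*½*(-1) = -4*(-1) = 4)
q² = 4² = 16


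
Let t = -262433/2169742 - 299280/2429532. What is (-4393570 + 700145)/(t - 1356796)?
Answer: 324495556048273470/119204898349078889 ≈ 2.7222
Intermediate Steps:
t = -107245813093/439288135062 (t = -262433*1/2169742 - 299280*1/2429532 = -262433/2169742 - 24940/202461 = -107245813093/439288135062 ≈ -0.24414)
(-4393570 + 700145)/(t - 1356796) = (-4393570 + 700145)/(-107245813093/439288135062 - 1356796) = -3693425/(-596024491745394445/439288135062) = -3693425*(-439288135062/596024491745394445) = 324495556048273470/119204898349078889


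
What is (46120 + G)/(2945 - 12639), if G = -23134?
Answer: -11493/4847 ≈ -2.3712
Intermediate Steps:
(46120 + G)/(2945 - 12639) = (46120 - 23134)/(2945 - 12639) = 22986/(-9694) = 22986*(-1/9694) = -11493/4847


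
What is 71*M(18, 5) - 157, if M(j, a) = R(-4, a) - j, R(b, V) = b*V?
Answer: -2855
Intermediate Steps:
R(b, V) = V*b
M(j, a) = -j - 4*a (M(j, a) = a*(-4) - j = -4*a - j = -j - 4*a)
71*M(18, 5) - 157 = 71*(-1*18 - 4*5) - 157 = 71*(-18 - 20) - 157 = 71*(-38) - 157 = -2698 - 157 = -2855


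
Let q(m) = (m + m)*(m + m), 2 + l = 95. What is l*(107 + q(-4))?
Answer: 15903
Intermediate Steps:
l = 93 (l = -2 + 95 = 93)
q(m) = 4*m² (q(m) = (2*m)*(2*m) = 4*m²)
l*(107 + q(-4)) = 93*(107 + 4*(-4)²) = 93*(107 + 4*16) = 93*(107 + 64) = 93*171 = 15903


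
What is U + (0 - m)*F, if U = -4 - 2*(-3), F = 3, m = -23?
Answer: 71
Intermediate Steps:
U = 2 (U = -4 + 6 = 2)
U + (0 - m)*F = 2 + (0 - 1*(-23))*3 = 2 + (0 + 23)*3 = 2 + 23*3 = 2 + 69 = 71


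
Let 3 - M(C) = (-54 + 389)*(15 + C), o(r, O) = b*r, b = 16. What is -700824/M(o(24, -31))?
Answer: 116804/22277 ≈ 5.2433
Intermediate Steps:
o(r, O) = 16*r
M(C) = -5022 - 335*C (M(C) = 3 - (-54 + 389)*(15 + C) = 3 - 335*(15 + C) = 3 - (5025 + 335*C) = 3 + (-5025 - 335*C) = -5022 - 335*C)
-700824/M(o(24, -31)) = -700824/(-5022 - 5360*24) = -700824/(-5022 - 335*384) = -700824/(-5022 - 128640) = -700824/(-133662) = -700824*(-1/133662) = 116804/22277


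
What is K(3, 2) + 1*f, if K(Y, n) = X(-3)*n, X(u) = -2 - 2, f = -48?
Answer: -56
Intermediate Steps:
X(u) = -4
K(Y, n) = -4*n
K(3, 2) + 1*f = -4*2 + 1*(-48) = -8 - 48 = -56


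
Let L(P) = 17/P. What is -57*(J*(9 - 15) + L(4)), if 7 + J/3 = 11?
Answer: 15447/4 ≈ 3861.8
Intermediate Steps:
J = 12 (J = -21 + 3*11 = -21 + 33 = 12)
-57*(J*(9 - 15) + L(4)) = -57*(12*(9 - 15) + 17/4) = -57*(12*(-6) + 17*(1/4)) = -57*(-72 + 17/4) = -57*(-271/4) = 15447/4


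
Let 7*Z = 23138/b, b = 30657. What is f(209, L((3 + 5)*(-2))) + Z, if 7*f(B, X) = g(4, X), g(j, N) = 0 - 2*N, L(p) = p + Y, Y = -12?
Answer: 1739930/214599 ≈ 8.1078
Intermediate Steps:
L(p) = -12 + p (L(p) = p - 12 = -12 + p)
g(j, N) = -2*N
Z = 23138/214599 (Z = (23138/30657)/7 = (23138*(1/30657))/7 = (1/7)*(23138/30657) = 23138/214599 ≈ 0.10782)
f(B, X) = -2*X/7 (f(B, X) = (-2*X)/7 = -2*X/7)
f(209, L((3 + 5)*(-2))) + Z = -2*(-12 + (3 + 5)*(-2))/7 + 23138/214599 = -2*(-12 + 8*(-2))/7 + 23138/214599 = -2*(-12 - 16)/7 + 23138/214599 = -2/7*(-28) + 23138/214599 = 8 + 23138/214599 = 1739930/214599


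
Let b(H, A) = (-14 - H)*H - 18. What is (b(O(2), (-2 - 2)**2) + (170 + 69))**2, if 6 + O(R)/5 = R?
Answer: 10201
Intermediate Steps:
O(R) = -30 + 5*R
b(H, A) = -18 + H*(-14 - H) (b(H, A) = H*(-14 - H) - 18 = -18 + H*(-14 - H))
(b(O(2), (-2 - 2)**2) + (170 + 69))**2 = ((-18 - (-30 + 5*2)**2 - 14*(-30 + 5*2)) + (170 + 69))**2 = ((-18 - (-30 + 10)**2 - 14*(-30 + 10)) + 239)**2 = ((-18 - 1*(-20)**2 - 14*(-20)) + 239)**2 = ((-18 - 1*400 + 280) + 239)**2 = ((-18 - 400 + 280) + 239)**2 = (-138 + 239)**2 = 101**2 = 10201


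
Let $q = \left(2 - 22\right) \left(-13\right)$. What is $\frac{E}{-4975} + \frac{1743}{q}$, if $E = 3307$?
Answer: $\frac{1562321}{258700} \approx 6.0391$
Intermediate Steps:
$q = 260$ ($q = \left(-20\right) \left(-13\right) = 260$)
$\frac{E}{-4975} + \frac{1743}{q} = \frac{3307}{-4975} + \frac{1743}{260} = 3307 \left(- \frac{1}{4975}\right) + 1743 \cdot \frac{1}{260} = - \frac{3307}{4975} + \frac{1743}{260} = \frac{1562321}{258700}$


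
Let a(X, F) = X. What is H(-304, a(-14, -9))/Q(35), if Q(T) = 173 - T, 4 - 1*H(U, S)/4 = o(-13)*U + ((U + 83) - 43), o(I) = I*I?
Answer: 103288/69 ≈ 1496.9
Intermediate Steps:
o(I) = I²
H(U, S) = -144 - 680*U (H(U, S) = 16 - 4*((-13)²*U + ((U + 83) - 43)) = 16 - 4*(169*U + ((83 + U) - 43)) = 16 - 4*(169*U + (40 + U)) = 16 - 4*(40 + 170*U) = 16 + (-160 - 680*U) = -144 - 680*U)
H(-304, a(-14, -9))/Q(35) = (-144 - 680*(-304))/(173 - 1*35) = (-144 + 206720)/(173 - 35) = 206576/138 = 206576*(1/138) = 103288/69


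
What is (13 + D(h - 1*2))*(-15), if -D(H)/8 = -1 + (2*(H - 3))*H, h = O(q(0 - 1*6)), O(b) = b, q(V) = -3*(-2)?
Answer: 645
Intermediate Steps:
q(V) = 6
h = 6
D(H) = 8 - 8*H*(-6 + 2*H) (D(H) = -8*(-1 + (2*(H - 3))*H) = -8*(-1 + (2*(-3 + H))*H) = -8*(-1 + (-6 + 2*H)*H) = -8*(-1 + H*(-6 + 2*H)) = 8 - 8*H*(-6 + 2*H))
(13 + D(h - 1*2))*(-15) = (13 + (8 - 16*(6 - 1*2)² + 48*(6 - 1*2)))*(-15) = (13 + (8 - 16*(6 - 2)² + 48*(6 - 2)))*(-15) = (13 + (8 - 16*4² + 48*4))*(-15) = (13 + (8 - 16*16 + 192))*(-15) = (13 + (8 - 256 + 192))*(-15) = (13 - 56)*(-15) = -43*(-15) = 645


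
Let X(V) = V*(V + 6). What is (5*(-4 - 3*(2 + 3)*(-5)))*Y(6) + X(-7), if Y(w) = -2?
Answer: -703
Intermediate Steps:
X(V) = V*(6 + V)
(5*(-4 - 3*(2 + 3)*(-5)))*Y(6) + X(-7) = (5*(-4 - 3*(2 + 3)*(-5)))*(-2) - 7*(6 - 7) = (5*(-4 - 3*5*(-5)))*(-2) - 7*(-1) = (5*(-4 - 15*(-5)))*(-2) + 7 = (5*(-4 + 75))*(-2) + 7 = (5*71)*(-2) + 7 = 355*(-2) + 7 = -710 + 7 = -703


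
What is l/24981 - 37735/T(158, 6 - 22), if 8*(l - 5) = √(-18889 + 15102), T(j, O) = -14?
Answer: 942658105/349734 + I*√3787/199848 ≈ 2695.4 + 0.00030793*I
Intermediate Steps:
l = 5 + I*√3787/8 (l = 5 + √(-18889 + 15102)/8 = 5 + √(-3787)/8 = 5 + (I*√3787)/8 = 5 + I*√3787/8 ≈ 5.0 + 7.6923*I)
l/24981 - 37735/T(158, 6 - 22) = (5 + I*√3787/8)/24981 - 37735/(-14) = (5 + I*√3787/8)*(1/24981) - 37735*(-1/14) = (5/24981 + I*√3787/199848) + 37735/14 = 942658105/349734 + I*√3787/199848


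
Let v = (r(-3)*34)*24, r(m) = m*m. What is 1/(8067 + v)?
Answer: 1/15411 ≈ 6.4889e-5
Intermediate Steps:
r(m) = m**2
v = 7344 (v = ((-3)**2*34)*24 = (9*34)*24 = 306*24 = 7344)
1/(8067 + v) = 1/(8067 + 7344) = 1/15411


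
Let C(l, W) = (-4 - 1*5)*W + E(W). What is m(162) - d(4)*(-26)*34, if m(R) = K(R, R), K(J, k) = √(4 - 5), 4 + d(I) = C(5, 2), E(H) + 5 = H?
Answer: -22100 + I ≈ -22100.0 + 1.0*I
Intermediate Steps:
E(H) = -5 + H
C(l, W) = -5 - 8*W (C(l, W) = (-4 - 1*5)*W + (-5 + W) = (-4 - 5)*W + (-5 + W) = -9*W + (-5 + W) = -5 - 8*W)
d(I) = -25 (d(I) = -4 + (-5 - 8*2) = -4 + (-5 - 16) = -4 - 21 = -25)
K(J, k) = I (K(J, k) = √(-1) = I)
m(R) = I
m(162) - d(4)*(-26)*34 = I - (-25*(-26))*34 = I - 650*34 = I - 1*22100 = I - 22100 = -22100 + I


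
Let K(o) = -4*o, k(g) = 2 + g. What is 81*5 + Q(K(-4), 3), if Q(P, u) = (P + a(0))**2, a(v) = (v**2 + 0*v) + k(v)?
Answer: 729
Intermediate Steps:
a(v) = 2 + v + v**2 (a(v) = (v**2 + 0*v) + (2 + v) = (v**2 + 0) + (2 + v) = v**2 + (2 + v) = 2 + v + v**2)
Q(P, u) = (2 + P)**2 (Q(P, u) = (P + (2 + 0 + 0**2))**2 = (P + (2 + 0 + 0))**2 = (P + 2)**2 = (2 + P)**2)
81*5 + Q(K(-4), 3) = 81*5 + (2 - 4*(-4))**2 = 405 + (2 + 16)**2 = 405 + 18**2 = 405 + 324 = 729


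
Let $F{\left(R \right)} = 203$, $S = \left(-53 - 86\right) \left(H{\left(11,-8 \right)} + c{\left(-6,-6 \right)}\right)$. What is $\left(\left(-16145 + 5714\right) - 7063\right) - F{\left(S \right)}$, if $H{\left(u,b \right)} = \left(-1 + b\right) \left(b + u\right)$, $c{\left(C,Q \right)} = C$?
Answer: $-17697$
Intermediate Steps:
$S = 4587$ ($S = \left(-53 - 86\right) \left(\left(\left(-8\right)^{2} - -8 - 11 - 88\right) - 6\right) = \left(-53 - 86\right) \left(\left(64 + 8 - 11 - 88\right) - 6\right) = \left(-53 - 86\right) \left(-27 - 6\right) = \left(-139\right) \left(-33\right) = 4587$)
$\left(\left(-16145 + 5714\right) - 7063\right) - F{\left(S \right)} = \left(\left(-16145 + 5714\right) - 7063\right) - 203 = \left(-10431 - 7063\right) - 203 = -17494 - 203 = -17697$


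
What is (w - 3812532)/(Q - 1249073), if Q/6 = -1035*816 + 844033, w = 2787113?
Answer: 1025419/1252235 ≈ 0.81887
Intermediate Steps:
Q = -3162 (Q = 6*(-1035*816 + 844033) = 6*(-844560 + 844033) = 6*(-527) = -3162)
(w - 3812532)/(Q - 1249073) = (2787113 - 3812532)/(-3162 - 1249073) = -1025419/(-1252235) = -1025419*(-1/1252235) = 1025419/1252235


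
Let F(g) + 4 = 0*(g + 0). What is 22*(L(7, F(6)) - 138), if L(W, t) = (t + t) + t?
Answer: -3300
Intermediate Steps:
F(g) = -4 (F(g) = -4 + 0*(g + 0) = -4 + 0*g = -4 + 0 = -4)
L(W, t) = 3*t (L(W, t) = 2*t + t = 3*t)
22*(L(7, F(6)) - 138) = 22*(3*(-4) - 138) = 22*(-12 - 138) = 22*(-150) = -3300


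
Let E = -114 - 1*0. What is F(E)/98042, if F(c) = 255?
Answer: 255/98042 ≈ 0.0026009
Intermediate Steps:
E = -114 (E = -114 + 0 = -114)
F(E)/98042 = 255/98042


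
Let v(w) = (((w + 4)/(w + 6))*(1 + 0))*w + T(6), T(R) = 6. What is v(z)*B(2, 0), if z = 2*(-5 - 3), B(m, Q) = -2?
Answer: 132/5 ≈ 26.400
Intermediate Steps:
z = -16 (z = 2*(-8) = -16)
v(w) = 6 + w*(4 + w)/(6 + w) (v(w) = (((w + 4)/(w + 6))*(1 + 0))*w + 6 = (((4 + w)/(6 + w))*1)*w + 6 = ((4 + w)/(6 + w))*w + 6 = w*(4 + w)/(6 + w) + 6 = 6 + w*(4 + w)/(6 + w))
v(z)*B(2, 0) = ((36 + (-16)**2 + 10*(-16))/(6 - 16))*(-2) = ((36 + 256 - 160)/(-10))*(-2) = -1/10*132*(-2) = -66/5*(-2) = 132/5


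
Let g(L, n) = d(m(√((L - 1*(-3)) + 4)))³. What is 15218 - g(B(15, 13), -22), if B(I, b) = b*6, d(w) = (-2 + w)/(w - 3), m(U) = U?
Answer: 208744487/13718 - 2351*√85/54872 ≈ 15216.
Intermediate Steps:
d(w) = (-2 + w)/(-3 + w)
B(I, b) = 6*b
g(L, n) = (-2 + √(7 + L))³/(-3 + √(7 + L))³ (g(L, n) = ((-2 + √((L - 1*(-3)) + 4))/(-3 + √((L - 1*(-3)) + 4)))³ = ((-2 + √((L + 3) + 4))/(-3 + √((L + 3) + 4)))³ = ((-2 + √((3 + L) + 4))/(-3 + √((3 + L) + 4)))³ = ((-2 + √(7 + L))/(-3 + √(7 + L)))³ = (-2 + √(7 + L))³/(-3 + √(7 + L))³)
15218 - g(B(15, 13), -22) = 15218 - (-2 + √(7 + 6*13))³/(-3 + √(7 + 6*13))³ = 15218 - (-2 + √(7 + 78))³/(-3 + √(7 + 78))³ = 15218 - (-2 + √85)³/(-3 + √85)³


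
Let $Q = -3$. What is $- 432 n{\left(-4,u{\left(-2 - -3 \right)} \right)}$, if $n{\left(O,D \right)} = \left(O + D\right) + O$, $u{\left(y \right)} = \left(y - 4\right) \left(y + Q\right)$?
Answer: $864$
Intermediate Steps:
$u{\left(y \right)} = \left(-4 + y\right) \left(-3 + y\right)$ ($u{\left(y \right)} = \left(y - 4\right) \left(y - 3\right) = \left(-4 + y\right) \left(-3 + y\right)$)
$n{\left(O,D \right)} = D + 2 O$ ($n{\left(O,D \right)} = \left(D + O\right) + O = D + 2 O$)
$- 432 n{\left(-4,u{\left(-2 - -3 \right)} \right)} = - 432 \left(\left(12 + \left(-2 - -3\right)^{2} - 7 \left(-2 - -3\right)\right) + 2 \left(-4\right)\right) = - 432 \left(\left(12 + \left(-2 + 3\right)^{2} - 7 \left(-2 + 3\right)\right) - 8\right) = - 432 \left(\left(12 + 1^{2} - 7\right) - 8\right) = - 432 \left(\left(12 + 1 - 7\right) - 8\right) = - 432 \left(6 - 8\right) = \left(-432\right) \left(-2\right) = 864$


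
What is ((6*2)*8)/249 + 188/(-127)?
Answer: -11540/10541 ≈ -1.0948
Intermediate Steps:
((6*2)*8)/249 + 188/(-127) = (12*8)*(1/249) + 188*(-1/127) = 96*(1/249) - 188/127 = 32/83 - 188/127 = -11540/10541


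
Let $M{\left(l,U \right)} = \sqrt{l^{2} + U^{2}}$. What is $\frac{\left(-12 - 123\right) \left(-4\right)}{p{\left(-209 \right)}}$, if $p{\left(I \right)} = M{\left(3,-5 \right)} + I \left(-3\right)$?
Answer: $\frac{67716}{78619} - \frac{108 \sqrt{34}}{78619} \approx 0.85331$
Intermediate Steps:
$M{\left(l,U \right)} = \sqrt{U^{2} + l^{2}}$
$p{\left(I \right)} = \sqrt{34} - 3 I$ ($p{\left(I \right)} = \sqrt{\left(-5\right)^{2} + 3^{2}} + I \left(-3\right) = \sqrt{25 + 9} - 3 I = \sqrt{34} - 3 I$)
$\frac{\left(-12 - 123\right) \left(-4\right)}{p{\left(-209 \right)}} = \frac{\left(-12 - 123\right) \left(-4\right)}{\sqrt{34} - -627} = \frac{\left(-135\right) \left(-4\right)}{\sqrt{34} + 627} = \frac{540}{627 + \sqrt{34}}$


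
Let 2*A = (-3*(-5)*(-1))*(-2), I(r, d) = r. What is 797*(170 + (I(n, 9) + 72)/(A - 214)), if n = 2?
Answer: 26903532/199 ≈ 1.3519e+5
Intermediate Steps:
A = 15 (A = ((-3*(-5)*(-1))*(-2))/2 = ((15*(-1))*(-2))/2 = (-15*(-2))/2 = (1/2)*30 = 15)
797*(170 + (I(n, 9) + 72)/(A - 214)) = 797*(170 + (2 + 72)/(15 - 214)) = 797*(170 + 74/(-199)) = 797*(170 + 74*(-1/199)) = 797*(170 - 74/199) = 797*(33756/199) = 26903532/199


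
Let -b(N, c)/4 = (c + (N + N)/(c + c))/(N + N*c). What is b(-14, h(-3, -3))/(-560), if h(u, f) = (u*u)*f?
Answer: -11/21168 ≈ -0.00051965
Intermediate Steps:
h(u, f) = f*u² (h(u, f) = u²*f = f*u²)
b(N, c) = -4*(c + N/c)/(N + N*c) (b(N, c) = -4*(c + (N + N)/(c + c))/(N + N*c) = -4*(c + (2*N)/((2*c)))/(N + N*c) = -4*(c + (2*N)*(1/(2*c)))/(N + N*c) = -4*(c + N/c)/(N + N*c))
b(-14, h(-3, -3))/(-560) = (4*(-1*(-14) - (-3*(-3)²)²)/(-14*(-3*(-3)²)*(1 - 3*(-3)²)))/(-560) = (4*(-1/14)*(14 - (-3*9)²)/(-3*9*(1 - 3*9)))*(-1/560) = (4*(-1/14)*(14 - 1*(-27)²)/(-27*(1 - 27)))*(-1/560) = (4*(-1/14)*(-1/27)*(14 - 1*729)/(-26))*(-1/560) = (4*(-1/14)*(-1/27)*(-1/26)*(14 - 729))*(-1/560) = (4*(-1/14)*(-1/27)*(-1/26)*(-715))*(-1/560) = (55/189)*(-1/560) = -11/21168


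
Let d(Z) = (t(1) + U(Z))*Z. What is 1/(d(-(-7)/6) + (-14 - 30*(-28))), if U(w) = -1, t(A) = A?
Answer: 1/826 ≈ 0.0012107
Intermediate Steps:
d(Z) = 0 (d(Z) = (1 - 1)*Z = 0*Z = 0)
1/(d(-(-7)/6) + (-14 - 30*(-28))) = 1/(0 + (-14 - 30*(-28))) = 1/(0 + (-14 + 840)) = 1/(0 + 826) = 1/826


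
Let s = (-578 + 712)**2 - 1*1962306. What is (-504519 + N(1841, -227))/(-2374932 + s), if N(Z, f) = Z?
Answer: 22849/196331 ≈ 0.11638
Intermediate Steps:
s = -1944350 (s = 134**2 - 1962306 = 17956 - 1962306 = -1944350)
(-504519 + N(1841, -227))/(-2374932 + s) = (-504519 + 1841)/(-2374932 - 1944350) = -502678/(-4319282) = -502678*(-1/4319282) = 22849/196331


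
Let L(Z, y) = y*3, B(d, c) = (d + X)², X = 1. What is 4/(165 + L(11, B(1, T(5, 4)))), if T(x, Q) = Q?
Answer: 4/177 ≈ 0.022599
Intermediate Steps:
B(d, c) = (1 + d)² (B(d, c) = (d + 1)² = (1 + d)²)
L(Z, y) = 3*y
4/(165 + L(11, B(1, T(5, 4)))) = 4/(165 + 3*(1 + 1)²) = 4/(165 + 3*2²) = 4/(165 + 3*4) = 4/(165 + 12) = 4/177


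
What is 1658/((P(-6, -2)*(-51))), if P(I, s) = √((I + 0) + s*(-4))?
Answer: -829*√2/51 ≈ -22.988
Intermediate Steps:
P(I, s) = √(I - 4*s)
1658/((P(-6, -2)*(-51))) = 1658/((√(-6 - 4*(-2))*(-51))) = 1658/((√(-6 + 8)*(-51))) = 1658/((√2*(-51))) = 1658/((-51*√2)) = 1658*(-√2/102) = -829*√2/51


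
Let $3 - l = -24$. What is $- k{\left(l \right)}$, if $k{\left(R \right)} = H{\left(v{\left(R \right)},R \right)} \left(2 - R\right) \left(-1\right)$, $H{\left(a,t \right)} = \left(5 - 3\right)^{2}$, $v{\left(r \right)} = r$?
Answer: $-100$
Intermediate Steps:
$H{\left(a,t \right)} = 4$ ($H{\left(a,t \right)} = 2^{2} = 4$)
$l = 27$ ($l = 3 - -24 = 3 + 24 = 27$)
$k{\left(R \right)} = -8 + 4 R$ ($k{\left(R \right)} = 4 \left(2 - R\right) \left(-1\right) = \left(8 - 4 R\right) \left(-1\right) = -8 + 4 R$)
$- k{\left(l \right)} = - (-8 + 4 \cdot 27) = - (-8 + 108) = \left(-1\right) 100 = -100$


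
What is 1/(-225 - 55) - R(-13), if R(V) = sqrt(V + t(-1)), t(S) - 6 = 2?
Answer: -1/280 - I*sqrt(5) ≈ -0.0035714 - 2.2361*I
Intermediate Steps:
t(S) = 8 (t(S) = 6 + 2 = 8)
R(V) = sqrt(8 + V) (R(V) = sqrt(V + 8) = sqrt(8 + V))
1/(-225 - 55) - R(-13) = 1/(-225 - 55) - sqrt(8 - 13) = 1/(-280) - sqrt(-5) = -1/280 - I*sqrt(5)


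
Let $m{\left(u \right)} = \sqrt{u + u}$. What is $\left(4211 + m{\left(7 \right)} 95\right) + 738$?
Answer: $4949 + 95 \sqrt{14} \approx 5304.5$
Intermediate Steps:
$m{\left(u \right)} = \sqrt{2} \sqrt{u}$ ($m{\left(u \right)} = \sqrt{2 u} = \sqrt{2} \sqrt{u}$)
$\left(4211 + m{\left(7 \right)} 95\right) + 738 = \left(4211 + \sqrt{2} \sqrt{7} \cdot 95\right) + 738 = \left(4211 + \sqrt{14} \cdot 95\right) + 738 = \left(4211 + 95 \sqrt{14}\right) + 738 = 4949 + 95 \sqrt{14}$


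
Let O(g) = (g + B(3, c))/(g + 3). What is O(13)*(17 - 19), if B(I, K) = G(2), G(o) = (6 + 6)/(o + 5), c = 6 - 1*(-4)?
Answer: -103/56 ≈ -1.8393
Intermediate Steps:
c = 10 (c = 6 + 4 = 10)
G(o) = 12/(5 + o)
B(I, K) = 12/7 (B(I, K) = 12/(5 + 2) = 12/7)
O(g) = (12/7 + g)/(3 + g) (O(g) = (g + 12/7)/(g + 3) = (12/7 + g)/(3 + g))
O(13)*(17 - 19) = ((12/7 + 13)/(3 + 13))*(17 - 19) = ((103/7)/16)*(-2) = ((1/16)*(103/7))*(-2) = (103/112)*(-2) = -103/56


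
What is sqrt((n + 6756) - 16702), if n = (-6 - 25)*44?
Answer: I*sqrt(11310) ≈ 106.35*I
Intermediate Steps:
n = -1364 (n = -31*44 = -1364)
sqrt((n + 6756) - 16702) = sqrt((-1364 + 6756) - 16702) = sqrt(5392 - 16702) = sqrt(-11310) = I*sqrt(11310)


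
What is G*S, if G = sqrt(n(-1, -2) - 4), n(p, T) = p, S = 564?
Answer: 564*I*sqrt(5) ≈ 1261.1*I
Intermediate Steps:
G = I*sqrt(5) (G = sqrt(-1 - 4) = sqrt(-5) = I*sqrt(5) ≈ 2.2361*I)
G*S = (I*sqrt(5))*564 = 564*I*sqrt(5)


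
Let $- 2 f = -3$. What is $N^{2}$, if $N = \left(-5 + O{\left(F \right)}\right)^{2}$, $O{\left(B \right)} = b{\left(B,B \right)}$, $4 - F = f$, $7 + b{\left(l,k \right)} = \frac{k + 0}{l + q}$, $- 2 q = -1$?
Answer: $\frac{20151121}{1296} \approx 15549.0$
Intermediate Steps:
$q = \frac{1}{2}$ ($q = \left(- \frac{1}{2}\right) \left(-1\right) = \frac{1}{2} \approx 0.5$)
$f = \frac{3}{2}$ ($f = \left(- \frac{1}{2}\right) \left(-3\right) = \frac{3}{2} \approx 1.5$)
$b{\left(l,k \right)} = -7 + \frac{k}{\frac{1}{2} + l}$ ($b{\left(l,k \right)} = -7 + \frac{k + 0}{l + \frac{1}{2}} = -7 + \frac{k}{\frac{1}{2} + l}$)
$F = \frac{5}{2}$ ($F = 4 - \frac{3}{2} = \frac{5}{2} \approx 2.5$)
$O{\left(B \right)} = \frac{-7 - 12 B}{1 + 2 B}$ ($O{\left(B \right)} = \frac{-7 - 14 B + 2 B}{1 + 2 B} = \frac{-7 - 12 B}{1 + 2 B}$)
$N = \frac{4489}{36}$ ($N = \left(-5 + \frac{-7 - 30}{1 + 2 \cdot \frac{5}{2}}\right)^{2} = \left(-5 + \frac{-7 - 30}{1 + 5}\right)^{2} = \left(-5 + \frac{1}{6} \left(-37\right)\right)^{2} = \left(-5 - \frac{37}{6}\right)^{2} = \left(- \frac{67}{6}\right)^{2} = \frac{4489}{36} \approx 124.69$)
$N^{2} = \left(\frac{4489}{36}\right)^{2} = \frac{20151121}{1296}$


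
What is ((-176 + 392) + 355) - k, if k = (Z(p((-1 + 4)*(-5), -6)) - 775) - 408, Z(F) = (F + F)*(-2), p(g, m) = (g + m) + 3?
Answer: 1682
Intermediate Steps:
p(g, m) = 3 + g + m
Z(F) = -4*F (Z(F) = (2*F)*(-2) = -4*F)
k = -1111 (k = (-4*(3 + (-1 + 4)*(-5) - 6) - 775) - 408 = (-4*(3 + 3*(-5) - 6) - 775) - 408 = (-4*(3 - 15 - 6) - 775) - 408 = (-4*(-18) - 775) - 408 = (72 - 775) - 408 = -703 - 408 = -1111)
((-176 + 392) + 355) - k = ((-176 + 392) + 355) - 1*(-1111) = (216 + 355) + 1111 = 571 + 1111 = 1682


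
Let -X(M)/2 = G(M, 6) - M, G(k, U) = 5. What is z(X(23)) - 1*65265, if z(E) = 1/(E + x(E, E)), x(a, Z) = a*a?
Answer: -86932979/1332 ≈ -65265.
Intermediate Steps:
x(a, Z) = a²
X(M) = -10 + 2*M (X(M) = -2*(5 - M) = -10 + 2*M)
z(E) = 1/(E + E²)
z(X(23)) - 1*65265 = 1/((-10 + 2*23)*(1 + (-10 + 2*23))) - 1*65265 = 1/((-10 + 46)*(1 + (-10 + 46))) - 65265 = 1/(36*(1 + 36)) - 65265 = (1/36)/37 - 65265 = (1/36)*(1/37) - 65265 = 1/1332 - 65265 = -86932979/1332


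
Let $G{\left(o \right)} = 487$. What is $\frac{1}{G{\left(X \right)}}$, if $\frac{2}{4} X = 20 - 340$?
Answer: $\frac{1}{487} \approx 0.0020534$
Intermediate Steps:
$X = -640$ ($X = 2 \left(20 - 340\right) = 2 \left(-320\right) = -640$)
$\frac{1}{G{\left(X \right)}} = \frac{1}{487}$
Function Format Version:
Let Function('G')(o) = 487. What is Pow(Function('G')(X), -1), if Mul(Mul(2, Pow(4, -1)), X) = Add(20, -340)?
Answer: Rational(1, 487) ≈ 0.0020534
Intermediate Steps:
X = -640 (X = Mul(2, Add(20, -340)) = Mul(2, -320) = -640)
Pow(Function('G')(X), -1) = Pow(487, -1) = Rational(1, 487)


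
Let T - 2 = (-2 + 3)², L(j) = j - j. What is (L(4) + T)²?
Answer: 9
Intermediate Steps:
L(j) = 0
T = 3 (T = 2 + (-2 + 3)² = 2 + 1² = 2 + 1 = 3)
(L(4) + T)² = (0 + 3)² = 3² = 9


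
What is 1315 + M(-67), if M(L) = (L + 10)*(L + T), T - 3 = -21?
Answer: 6160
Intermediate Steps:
T = -18 (T = 3 - 21 = -18)
M(L) = (-18 + L)*(10 + L) (M(L) = (L + 10)*(L - 18) = (10 + L)*(-18 + L) = (-18 + L)*(10 + L))
1315 + M(-67) = 1315 + (-180 + (-67)² - 8*(-67)) = 1315 + (-180 + 4489 + 536) = 1315 + 4845 = 6160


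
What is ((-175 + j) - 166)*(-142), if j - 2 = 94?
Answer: 34790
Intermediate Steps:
j = 96 (j = 2 + 94 = 96)
((-175 + j) - 166)*(-142) = ((-175 + 96) - 166)*(-142) = (-79 - 166)*(-142) = -245*(-142) = 34790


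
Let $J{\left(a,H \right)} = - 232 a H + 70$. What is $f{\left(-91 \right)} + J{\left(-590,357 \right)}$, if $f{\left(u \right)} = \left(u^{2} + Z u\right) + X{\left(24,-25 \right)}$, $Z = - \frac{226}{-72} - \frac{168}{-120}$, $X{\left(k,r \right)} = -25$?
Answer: $\frac{8797333133}{180} \approx 4.8874 \cdot 10^{7}$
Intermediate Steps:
$Z = \frac{817}{180}$ ($Z = \left(-226\right) \left(- \frac{1}{72}\right) - - \frac{7}{5} = \frac{113}{36} + \frac{7}{5} = \frac{817}{180} \approx 4.5389$)
$J{\left(a,H \right)} = 70 - 232 H a$ ($J{\left(a,H \right)} = - 232 H a + 70 = 70 - 232 H a$)
$f{\left(u \right)} = -25 + u^{2} + \frac{817 u}{180}$ ($f{\left(u \right)} = \left(u^{2} + \frac{817 u}{180}\right) - 25 = -25 + u^{2} + \frac{817 u}{180}$)
$f{\left(-91 \right)} + J{\left(-590,357 \right)} = \left(-25 + \left(-91\right)^{2} + \frac{817}{180} \left(-91\right)\right) - \left(-70 + 82824 \left(-590\right)\right) = \left(-25 + 8281 - \frac{74347}{180}\right) + \left(70 + 48866160\right) = \frac{1411733}{180} + 48866230 = \frac{8797333133}{180}$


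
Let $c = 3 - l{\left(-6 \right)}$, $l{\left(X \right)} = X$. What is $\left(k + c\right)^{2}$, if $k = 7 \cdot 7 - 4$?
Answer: $2916$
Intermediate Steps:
$k = 45$ ($k = 49 - 4 = 45$)
$c = 9$ ($c = 3 - -6 = 3 + 6 = 9$)
$\left(k + c\right)^{2} = \left(45 + 9\right)^{2} = 54^{2} = 2916$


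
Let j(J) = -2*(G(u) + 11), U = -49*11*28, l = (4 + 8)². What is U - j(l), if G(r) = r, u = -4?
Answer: -15078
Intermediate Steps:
l = 144 (l = 12² = 144)
U = -15092 (U = -539*28 = -15092)
j(J) = -14 (j(J) = -2*(-4 + 11) = -2*7 = -14)
U - j(l) = -15092 - 1*(-14) = -15092 + 14 = -15078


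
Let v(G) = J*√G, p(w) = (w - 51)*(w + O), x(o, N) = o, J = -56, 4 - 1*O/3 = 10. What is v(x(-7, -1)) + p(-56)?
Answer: 7918 - 56*I*√7 ≈ 7918.0 - 148.16*I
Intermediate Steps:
O = -18 (O = 12 - 3*10 = 12 - 30 = -18)
p(w) = (-51 + w)*(-18 + w) (p(w) = (w - 51)*(w - 18) = (-51 + w)*(-18 + w))
v(G) = -56*√G
v(x(-7, -1)) + p(-56) = -56*I*√7 + (918 + (-56)² - 69*(-56)) = -56*I*√7 + (918 + 3136 + 3864) = -56*I*√7 + 7918 = 7918 - 56*I*√7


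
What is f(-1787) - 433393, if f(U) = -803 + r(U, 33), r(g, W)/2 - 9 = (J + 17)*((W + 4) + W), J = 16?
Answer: -429558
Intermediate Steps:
r(g, W) = 282 + 132*W (r(g, W) = 18 + 2*((16 + 17)*((W + 4) + W)) = 18 + 2*(33*((4 + W) + W)) = 18 + 2*(33*(4 + 2*W)) = 18 + 2*(132 + 66*W) = 18 + (264 + 132*W) = 282 + 132*W)
f(U) = 3835 (f(U) = -803 + (282 + 132*33) = -803 + (282 + 4356) = -803 + 4638 = 3835)
f(-1787) - 433393 = 3835 - 433393 = -429558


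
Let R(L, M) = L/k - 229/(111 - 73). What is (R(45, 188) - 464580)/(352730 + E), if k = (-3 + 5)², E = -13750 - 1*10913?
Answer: -35307683/24933092 ≈ -1.4161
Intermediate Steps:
E = -24663 (E = -13750 - 10913 = -24663)
k = 4 (k = 2² = 4)
R(L, M) = -229/38 + L/4 (R(L, M) = L/4 - 229/(111 - 73) = L*(¼) - 229/38 = L/4 - 229*1/38 = L/4 - 229/38 = -229/38 + L/4)
(R(45, 188) - 464580)/(352730 + E) = ((-229/38 + (¼)*45) - 464580)/(352730 - 24663) = ((-229/38 + 45/4) - 464580)/328067 = (397/76 - 464580)*(1/328067) = -35307683/76*1/328067 = -35307683/24933092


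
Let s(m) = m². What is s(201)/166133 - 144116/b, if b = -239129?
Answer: 3054861287/3611565287 ≈ 0.84585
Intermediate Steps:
s(201)/166133 - 144116/b = 201²/166133 - 144116/(-239129) = 40401*(1/166133) - 144116*(-1/239129) = 40401/166133 + 144116/239129 = 3054861287/3611565287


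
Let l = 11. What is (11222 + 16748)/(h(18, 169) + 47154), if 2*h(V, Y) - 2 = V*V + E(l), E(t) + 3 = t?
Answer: 27970/47321 ≈ 0.59107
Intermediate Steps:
E(t) = -3 + t
h(V, Y) = 5 + V²/2 (h(V, Y) = 1 + (V*V + (-3 + 11))/2 = 1 + (V² + 8)/2 = 1 + (8 + V²)/2 = 1 + (4 + V²/2) = 5 + V²/2)
(11222 + 16748)/(h(18, 169) + 47154) = (11222 + 16748)/((5 + (½)*18²) + 47154) = 27970/((5 + (½)*324) + 47154) = 27970/((5 + 162) + 47154) = 27970/(167 + 47154) = 27970/47321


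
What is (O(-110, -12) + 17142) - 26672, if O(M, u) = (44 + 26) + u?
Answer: -9472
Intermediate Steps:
O(M, u) = 70 + u
(O(-110, -12) + 17142) - 26672 = ((70 - 12) + 17142) - 26672 = (58 + 17142) - 26672 = 17200 - 26672 = -9472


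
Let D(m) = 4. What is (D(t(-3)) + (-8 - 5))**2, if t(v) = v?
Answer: 81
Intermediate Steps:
(D(t(-3)) + (-8 - 5))**2 = (4 + (-8 - 5))**2 = (4 - 13)**2 = (-9)**2 = 81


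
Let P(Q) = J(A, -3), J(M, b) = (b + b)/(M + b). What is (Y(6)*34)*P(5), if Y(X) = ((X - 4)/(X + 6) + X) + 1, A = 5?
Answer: -731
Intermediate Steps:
J(M, b) = 2*b/(M + b) (J(M, b) = (2*b)/(M + b) = 2*b/(M + b))
P(Q) = -3 (P(Q) = 2*(-3)/(5 - 3) = 2*(-3)/2 = 2*(-3)*(½) = -3)
Y(X) = 1 + X + (-4 + X)/(6 + X) (Y(X) = ((-4 + X)/(6 + X) + X) + 1 = (X + (-4 + X)/(6 + X)) + 1 = 1 + X + (-4 + X)/(6 + X))
(Y(6)*34)*P(5) = (((2 + 6² + 8*6)/(6 + 6))*34)*(-3) = (((2 + 36 + 48)/12)*34)*(-3) = (((1/12)*86)*34)*(-3) = ((43/6)*34)*(-3) = (731/3)*(-3) = -731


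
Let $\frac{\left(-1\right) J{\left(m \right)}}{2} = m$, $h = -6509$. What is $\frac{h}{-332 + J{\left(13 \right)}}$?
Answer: $\frac{6509}{358} \approx 18.182$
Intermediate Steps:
$J{\left(m \right)} = - 2 m$
$\frac{h}{-332 + J{\left(13 \right)}} = - \frac{6509}{-332 - 26} = - \frac{6509}{-358} = \left(-6509\right) \left(- \frac{1}{358}\right) = \frac{6509}{358}$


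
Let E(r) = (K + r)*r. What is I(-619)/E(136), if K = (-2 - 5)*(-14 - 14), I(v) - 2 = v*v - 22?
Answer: 383141/45152 ≈ 8.4856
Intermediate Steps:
I(v) = -20 + v**2 (I(v) = 2 + (v*v - 22) = 2 + (v**2 - 22) = 2 + (-22 + v**2) = -20 + v**2)
K = 196 (K = -7*(-28) = 196)
E(r) = r*(196 + r) (E(r) = (196 + r)*r = r*(196 + r))
I(-619)/E(136) = (-20 + (-619)**2)/((136*(196 + 136))) = (-20 + 383161)/((136*332)) = 383141/45152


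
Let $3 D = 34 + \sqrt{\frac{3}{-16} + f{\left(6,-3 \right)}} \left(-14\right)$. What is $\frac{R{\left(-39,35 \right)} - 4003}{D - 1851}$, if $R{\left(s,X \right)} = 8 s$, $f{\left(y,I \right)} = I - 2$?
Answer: $\frac{95257940}{40613837} - \frac{60410 i \sqrt{83}}{40613837} \approx 2.3455 - 0.013551 i$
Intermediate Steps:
$f{\left(y,I \right)} = -2 + I$
$D = \frac{34}{3} - \frac{7 i \sqrt{83}}{6}$ ($D = \frac{34 + \sqrt{\frac{3}{-16} - 5} \left(-14\right)}{3} = \frac{34 + \sqrt{3 \left(- \frac{1}{16}\right) - 5} \left(-14\right)}{3} = \frac{34 + \sqrt{- \frac{3}{16} - 5} \left(-14\right)}{3} = \frac{34 + \sqrt{- \frac{83}{16}} \left(-14\right)}{3} = \frac{34 + \frac{i \sqrt{83}}{4} \left(-14\right)}{3} = \frac{34 - \frac{7 i \sqrt{83}}{2}}{3} = \frac{34}{3} - \frac{7 i \sqrt{83}}{6} \approx 11.333 - 10.629 i$)
$\frac{R{\left(-39,35 \right)} - 4003}{D - 1851} = \frac{8 \left(-39\right) - 4003}{\left(\frac{34}{3} - \frac{7 i \sqrt{83}}{6}\right) - 1851} = \frac{-312 - 4003}{- \frac{5519}{3} - \frac{7 i \sqrt{83}}{6}} = - \frac{4315}{- \frac{5519}{3} - \frac{7 i \sqrt{83}}{6}}$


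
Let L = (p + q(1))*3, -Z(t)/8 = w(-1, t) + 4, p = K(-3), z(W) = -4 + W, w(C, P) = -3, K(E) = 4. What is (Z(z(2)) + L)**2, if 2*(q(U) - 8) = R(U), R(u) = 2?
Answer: 961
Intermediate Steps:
q(U) = 9 (q(U) = 8 + (1/2)*2 = 8 + 1 = 9)
p = 4
Z(t) = -8 (Z(t) = -8*(-3 + 4) = -8*1 = -8)
L = 39 (L = (4 + 9)*3 = 13*3 = 39)
(Z(z(2)) + L)**2 = (-8 + 39)**2 = 31**2 = 961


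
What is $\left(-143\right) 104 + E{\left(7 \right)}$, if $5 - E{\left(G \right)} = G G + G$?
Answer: $-14923$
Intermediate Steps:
$E{\left(G \right)} = 5 - G - G^{2}$ ($E{\left(G \right)} = 5 - \left(G G + G\right) = 5 - \left(G^{2} + G\right) = 5 - \left(G + G^{2}\right) = 5 - G - G^{2}$)
$\left(-143\right) 104 + E{\left(7 \right)} = \left(-143\right) 104 - 51 = -14872 - 51 = -14923$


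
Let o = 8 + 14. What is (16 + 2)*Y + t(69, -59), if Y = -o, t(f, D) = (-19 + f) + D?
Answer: -405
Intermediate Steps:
t(f, D) = -19 + D + f
o = 22
Y = -22 (Y = -1*22 = -22)
(16 + 2)*Y + t(69, -59) = (16 + 2)*(-22) + (-19 - 59 + 69) = 18*(-22) - 9 = -396 - 9 = -405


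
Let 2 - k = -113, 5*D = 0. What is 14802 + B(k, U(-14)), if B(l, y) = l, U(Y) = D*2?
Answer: 14917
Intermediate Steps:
D = 0 (D = (⅕)*0 = 0)
U(Y) = 0 (U(Y) = 0*2 = 0)
k = 115 (k = 2 - 1*(-113) = 2 + 113 = 115)
14802 + B(k, U(-14)) = 14802 + 115 = 14917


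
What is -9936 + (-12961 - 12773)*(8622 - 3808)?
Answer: -123893412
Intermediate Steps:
-9936 + (-12961 - 12773)*(8622 - 3808) = -9936 - 25734*4814 = -9936 - 123883476 = -123893412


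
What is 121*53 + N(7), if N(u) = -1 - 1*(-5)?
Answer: 6417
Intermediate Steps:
N(u) = 4 (N(u) = -1 + 5 = 4)
121*53 + N(7) = 121*53 + 4 = 6413 + 4 = 6417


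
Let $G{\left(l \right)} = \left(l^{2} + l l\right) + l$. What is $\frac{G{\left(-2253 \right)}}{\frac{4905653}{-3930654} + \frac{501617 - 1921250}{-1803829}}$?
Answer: $- \frac{14392828937856294198}{653774603071} \approx -2.2015 \cdot 10^{7}$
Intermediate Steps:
$G{\left(l \right)} = l + 2 l^{2}$ ($G{\left(l \right)} = \left(l^{2} + l^{2}\right) + l = 2 l^{2} + l = l + 2 l^{2}$)
$\frac{G{\left(-2253 \right)}}{\frac{4905653}{-3930654} + \frac{501617 - 1921250}{-1803829}} = \frac{\left(-2253\right) \left(1 + 2 \left(-2253\right)\right)}{\frac{4905653}{-3930654} + \frac{501617 - 1921250}{-1803829}} = \frac{\left(-2253\right) \left(1 - 4506\right)}{4905653 \left(- \frac{1}{3930654}\right) - - \frac{1419633}{1803829}} = \frac{\left(-2253\right) \left(-4505\right)}{- \frac{4905653}{3930654} + \frac{1419633}{1803829}} = \frac{10149765}{- \frac{3268873015355}{7090227674166}} = 10149765 \left(- \frac{7090227674166}{3268873015355}\right) = - \frac{14392828937856294198}{653774603071}$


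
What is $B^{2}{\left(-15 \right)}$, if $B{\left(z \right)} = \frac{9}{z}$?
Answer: $\frac{9}{25} \approx 0.36$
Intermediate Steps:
$B^{2}{\left(-15 \right)} = \left(\frac{9}{-15}\right)^{2} = \left(9 \left(- \frac{1}{15}\right)\right)^{2} = \left(- \frac{3}{5}\right)^{2} = \frac{9}{25}$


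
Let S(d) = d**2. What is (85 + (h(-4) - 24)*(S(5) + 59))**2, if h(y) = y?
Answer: 5139289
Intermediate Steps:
(85 + (h(-4) - 24)*(S(5) + 59))**2 = (85 + (-4 - 24)*(5**2 + 59))**2 = (85 - 28*(25 + 59))**2 = (85 - 28*84)**2 = (85 - 2352)**2 = (-2267)**2 = 5139289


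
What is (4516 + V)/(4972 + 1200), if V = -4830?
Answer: -157/3086 ≈ -0.050875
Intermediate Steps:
(4516 + V)/(4972 + 1200) = (4516 - 4830)/(4972 + 1200) = -314/6172 = -314*1/6172 = -157/3086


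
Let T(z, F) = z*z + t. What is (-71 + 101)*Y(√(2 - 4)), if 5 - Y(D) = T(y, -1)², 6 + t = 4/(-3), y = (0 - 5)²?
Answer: -34335640/3 ≈ -1.1445e+7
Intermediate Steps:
y = 25 (y = (-5)² = 25)
t = -22/3 (t = -6 + 4/(-3) = -6 + 4*(-⅓) = -6 - 4/3 = -22/3 ≈ -7.3333)
T(z, F) = -22/3 + z² (T(z, F) = z*z - 22/3 = z² - 22/3 = -22/3 + z²)
Y(D) = -3433564/9 (Y(D) = 5 - (-22/3 + 25²)² = 5 - (-22/3 + 625)² = 5 - (1853/3)² = 5 - 1*3433609/9 = 5 - 3433609/9 = -3433564/9)
(-71 + 101)*Y(√(2 - 4)) = (-71 + 101)*(-3433564/9) = 30*(-3433564/9) = -34335640/3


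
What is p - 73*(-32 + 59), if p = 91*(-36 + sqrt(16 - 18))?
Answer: -5247 + 91*I*sqrt(2) ≈ -5247.0 + 128.69*I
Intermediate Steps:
p = -3276 + 91*I*sqrt(2) (p = 91*(-36 + sqrt(-2)) = 91*(-36 + I*sqrt(2)) = -3276 + 91*I*sqrt(2) ≈ -3276.0 + 128.69*I)
p - 73*(-32 + 59) = (-3276 + 91*I*sqrt(2)) - 73*(-32 + 59) = (-3276 + 91*I*sqrt(2)) - 73*27 = (-3276 + 91*I*sqrt(2)) - 1971 = -5247 + 91*I*sqrt(2)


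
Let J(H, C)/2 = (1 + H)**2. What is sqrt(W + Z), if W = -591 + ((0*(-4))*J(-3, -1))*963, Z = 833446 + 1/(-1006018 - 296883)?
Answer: 3*sqrt(157090427918182106)/1302901 ≈ 912.61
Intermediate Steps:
J(H, C) = 2*(1 + H)**2
Z = 1085897626845/1302901 (Z = 833446 + 1/(-1302901) = 833446 - 1/1302901 = 1085897626845/1302901 ≈ 8.3345e+5)
W = -591 (W = -591 + ((0*(-4))*(2*(1 - 3)**2))*963 = -591 + (0*(2*(-2)**2))*963 = -591 + (0*(2*4))*963 = -591 + (0*8)*963 = -591 + 0*963 = -591 + 0 = -591)
sqrt(W + Z) = sqrt(-591 + 1085897626845/1302901) = sqrt(1085127612354/1302901) = 3*sqrt(157090427918182106)/1302901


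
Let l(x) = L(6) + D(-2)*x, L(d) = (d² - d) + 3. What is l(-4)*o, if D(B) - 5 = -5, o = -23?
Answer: -759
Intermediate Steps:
D(B) = 0 (D(B) = 5 - 5 = 0)
L(d) = 3 + d² - d
l(x) = 33 (l(x) = (3 + 6² - 1*6) + 0*x = (3 + 36 - 6) + 0 = 33 + 0 = 33)
l(-4)*o = 33*(-23) = -759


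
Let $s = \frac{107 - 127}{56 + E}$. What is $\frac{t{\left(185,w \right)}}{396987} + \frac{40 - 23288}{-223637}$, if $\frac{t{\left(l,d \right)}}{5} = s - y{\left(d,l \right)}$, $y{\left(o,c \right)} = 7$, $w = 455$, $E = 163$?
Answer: $\frac{2019448135639}{19443034996461} \approx 0.10386$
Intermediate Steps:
$s = - \frac{20}{219}$ ($s = \frac{107 - 127}{56 + 163} = - \frac{20}{219} \approx -0.091324$)
$t{\left(l,d \right)} = - \frac{7765}{219}$ ($t{\left(l,d \right)} = 5 \left(- \frac{20}{219} - 7\right) = 5 \left(- \frac{1553}{219}\right) = - \frac{7765}{219}$)
$\frac{t{\left(185,w \right)}}{396987} + \frac{40 - 23288}{-223637} = - \frac{7765}{219 \cdot 396987} + \frac{40 - 23288}{-223637} = \left(- \frac{7765}{219}\right) \frac{1}{396987} + \left(40 - 23288\right) \left(- \frac{1}{223637}\right) = - \frac{7765}{86940153} - - \frac{23248}{223637} = - \frac{7765}{86940153} + \frac{23248}{223637} = \frac{2019448135639}{19443034996461}$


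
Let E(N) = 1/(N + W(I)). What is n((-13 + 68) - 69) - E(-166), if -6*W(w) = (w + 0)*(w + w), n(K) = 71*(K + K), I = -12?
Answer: -425431/214 ≈ -1988.0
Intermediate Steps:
n(K) = 142*K (n(K) = 71*(2*K) = 142*K)
W(w) = -w²/3 (W(w) = -(w + 0)*(w + w)/6 = -w*2*w/6 = -w²/3)
E(N) = 1/(-48 + N) (E(N) = 1/(N - ⅓*(-12)²) = 1/(N - ⅓*144) = 1/(N - 48) = 1/(-48 + N))
n((-13 + 68) - 69) - E(-166) = 142*((-13 + 68) - 69) - 1/(-48 - 166) = 142*(55 - 69) - 1/(-214) = 142*(-14) - 1*(-1/214) = -1988 + 1/214 = -425431/214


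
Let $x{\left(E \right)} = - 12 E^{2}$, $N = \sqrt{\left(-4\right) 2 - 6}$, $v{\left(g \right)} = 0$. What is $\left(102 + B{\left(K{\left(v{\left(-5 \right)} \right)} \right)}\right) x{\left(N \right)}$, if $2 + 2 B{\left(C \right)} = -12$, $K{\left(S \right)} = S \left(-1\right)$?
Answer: $15960$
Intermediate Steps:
$K{\left(S \right)} = - S$
$B{\left(C \right)} = -7$ ($B{\left(C \right)} = -1 + \frac{1}{2} \left(-12\right) = -1 - 6 = -7$)
$N = i \sqrt{14}$ ($N = \sqrt{-8 - 6} = \sqrt{-14} = i \sqrt{14} \approx 3.7417 i$)
$\left(102 + B{\left(K{\left(v{\left(-5 \right)} \right)} \right)}\right) x{\left(N \right)} = \left(102 - 7\right) \left(- 12 \left(i \sqrt{14}\right)^{2}\right) = 95 \left(\left(-12\right) \left(-14\right)\right) = 95 \cdot 168 = 15960$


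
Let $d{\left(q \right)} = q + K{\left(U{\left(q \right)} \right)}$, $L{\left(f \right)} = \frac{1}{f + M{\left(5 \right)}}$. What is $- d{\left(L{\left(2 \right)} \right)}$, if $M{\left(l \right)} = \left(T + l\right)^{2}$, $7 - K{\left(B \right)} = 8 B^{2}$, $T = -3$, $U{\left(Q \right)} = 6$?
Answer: $\frac{1685}{6} \approx 280.83$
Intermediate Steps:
$K{\left(B \right)} = 7 - 8 B^{2}$
$M{\left(l \right)} = \left(-3 + l\right)^{2}$
$L{\left(f \right)} = \frac{1}{4 + f}$ ($L{\left(f \right)} = \frac{1}{f + \left(-3 + 5\right)^{2}} = \frac{1}{f + 2^{2}} = \frac{1}{f + 4} = \frac{1}{4 + f}$)
$d{\left(q \right)} = -281 + q$ ($d{\left(q \right)} = q + \left(7 - 8 \cdot 6^{2}\right) = q + \left(7 - 288\right) = q - 281 = -281 + q$)
$- d{\left(L{\left(2 \right)} \right)} = - (-281 + \frac{1}{4 + 2}) = - (-281 + \frac{1}{6}) = \left(-1\right) \left(- \frac{1685}{6}\right) = \frac{1685}{6}$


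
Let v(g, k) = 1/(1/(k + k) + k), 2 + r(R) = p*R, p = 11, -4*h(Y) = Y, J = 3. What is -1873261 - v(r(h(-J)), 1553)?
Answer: -9035897354665/4823619 ≈ -1.8733e+6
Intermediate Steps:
h(Y) = -Y/4
r(R) = -2 + 11*R
v(g, k) = 1/(k + 1/(2*k)) (v(g, k) = 1/(1/(2*k) + k) = 1/(k + 1/(2*k)))
-1873261 - v(r(h(-J)), 1553) = -1873261 - 2*1553/(1 + 2*1553²) = -1873261 - 2*1553/(1 + 2*2411809) = -1873261 - 2*1553/(1 + 4823618) = -1873261 - 2*1553/4823619 = -1873261 - 1*3106/4823619 = -1873261 - 3106/4823619 = -9035897354665/4823619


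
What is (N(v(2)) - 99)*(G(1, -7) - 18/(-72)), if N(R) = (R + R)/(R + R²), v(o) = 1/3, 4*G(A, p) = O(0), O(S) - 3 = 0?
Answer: -195/2 ≈ -97.500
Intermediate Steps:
O(S) = 3 (O(S) = 3 + 0 = 3)
G(A, p) = ¾ (G(A, p) = (¼)*3 = ¾)
v(o) = ⅓
N(R) = 2*R/(R + R²) (N(R) = (2*R)/(R + R²) = 2*R/(R + R²))
(N(v(2)) - 99)*(G(1, -7) - 18/(-72)) = (2/(1 + ⅓) - 99)*(¾ - 18/(-72)) = (2/(4/3) - 99)*(¾ - 18*(-1/72)) = (2*(¾) - 99)*(¾ + ¼) = (3/2 - 99)*1 = -195/2*1 = -195/2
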